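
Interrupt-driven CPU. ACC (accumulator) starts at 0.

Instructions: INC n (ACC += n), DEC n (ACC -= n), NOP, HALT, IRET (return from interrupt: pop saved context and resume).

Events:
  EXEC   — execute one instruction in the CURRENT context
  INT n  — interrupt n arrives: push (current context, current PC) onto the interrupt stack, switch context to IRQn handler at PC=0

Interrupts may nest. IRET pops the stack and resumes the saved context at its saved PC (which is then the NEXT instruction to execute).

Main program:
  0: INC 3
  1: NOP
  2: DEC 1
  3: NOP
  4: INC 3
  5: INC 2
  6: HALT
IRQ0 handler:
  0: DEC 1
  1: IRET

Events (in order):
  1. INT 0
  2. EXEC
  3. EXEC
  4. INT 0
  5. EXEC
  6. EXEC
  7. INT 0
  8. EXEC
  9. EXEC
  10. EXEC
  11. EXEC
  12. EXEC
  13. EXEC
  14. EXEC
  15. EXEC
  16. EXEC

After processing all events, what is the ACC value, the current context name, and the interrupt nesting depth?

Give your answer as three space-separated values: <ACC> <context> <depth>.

Answer: 4 MAIN 0

Derivation:
Event 1 (INT 0): INT 0 arrives: push (MAIN, PC=0), enter IRQ0 at PC=0 (depth now 1)
Event 2 (EXEC): [IRQ0] PC=0: DEC 1 -> ACC=-1
Event 3 (EXEC): [IRQ0] PC=1: IRET -> resume MAIN at PC=0 (depth now 0)
Event 4 (INT 0): INT 0 arrives: push (MAIN, PC=0), enter IRQ0 at PC=0 (depth now 1)
Event 5 (EXEC): [IRQ0] PC=0: DEC 1 -> ACC=-2
Event 6 (EXEC): [IRQ0] PC=1: IRET -> resume MAIN at PC=0 (depth now 0)
Event 7 (INT 0): INT 0 arrives: push (MAIN, PC=0), enter IRQ0 at PC=0 (depth now 1)
Event 8 (EXEC): [IRQ0] PC=0: DEC 1 -> ACC=-3
Event 9 (EXEC): [IRQ0] PC=1: IRET -> resume MAIN at PC=0 (depth now 0)
Event 10 (EXEC): [MAIN] PC=0: INC 3 -> ACC=0
Event 11 (EXEC): [MAIN] PC=1: NOP
Event 12 (EXEC): [MAIN] PC=2: DEC 1 -> ACC=-1
Event 13 (EXEC): [MAIN] PC=3: NOP
Event 14 (EXEC): [MAIN] PC=4: INC 3 -> ACC=2
Event 15 (EXEC): [MAIN] PC=5: INC 2 -> ACC=4
Event 16 (EXEC): [MAIN] PC=6: HALT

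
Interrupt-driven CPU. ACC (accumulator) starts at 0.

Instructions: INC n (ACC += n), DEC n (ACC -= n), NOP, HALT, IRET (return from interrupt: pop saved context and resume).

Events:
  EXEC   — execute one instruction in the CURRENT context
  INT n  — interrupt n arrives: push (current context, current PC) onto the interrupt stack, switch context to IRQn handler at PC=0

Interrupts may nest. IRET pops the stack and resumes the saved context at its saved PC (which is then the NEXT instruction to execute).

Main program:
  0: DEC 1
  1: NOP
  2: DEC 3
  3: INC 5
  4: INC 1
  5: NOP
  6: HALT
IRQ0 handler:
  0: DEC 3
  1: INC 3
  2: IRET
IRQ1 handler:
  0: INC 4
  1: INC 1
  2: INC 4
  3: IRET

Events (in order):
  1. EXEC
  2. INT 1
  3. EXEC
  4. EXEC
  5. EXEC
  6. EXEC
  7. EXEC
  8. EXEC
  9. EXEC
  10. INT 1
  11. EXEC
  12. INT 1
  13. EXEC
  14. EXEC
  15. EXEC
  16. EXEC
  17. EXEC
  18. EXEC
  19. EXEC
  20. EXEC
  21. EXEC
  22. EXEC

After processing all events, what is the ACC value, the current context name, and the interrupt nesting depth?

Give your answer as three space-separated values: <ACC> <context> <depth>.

Event 1 (EXEC): [MAIN] PC=0: DEC 1 -> ACC=-1
Event 2 (INT 1): INT 1 arrives: push (MAIN, PC=1), enter IRQ1 at PC=0 (depth now 1)
Event 3 (EXEC): [IRQ1] PC=0: INC 4 -> ACC=3
Event 4 (EXEC): [IRQ1] PC=1: INC 1 -> ACC=4
Event 5 (EXEC): [IRQ1] PC=2: INC 4 -> ACC=8
Event 6 (EXEC): [IRQ1] PC=3: IRET -> resume MAIN at PC=1 (depth now 0)
Event 7 (EXEC): [MAIN] PC=1: NOP
Event 8 (EXEC): [MAIN] PC=2: DEC 3 -> ACC=5
Event 9 (EXEC): [MAIN] PC=3: INC 5 -> ACC=10
Event 10 (INT 1): INT 1 arrives: push (MAIN, PC=4), enter IRQ1 at PC=0 (depth now 1)
Event 11 (EXEC): [IRQ1] PC=0: INC 4 -> ACC=14
Event 12 (INT 1): INT 1 arrives: push (IRQ1, PC=1), enter IRQ1 at PC=0 (depth now 2)
Event 13 (EXEC): [IRQ1] PC=0: INC 4 -> ACC=18
Event 14 (EXEC): [IRQ1] PC=1: INC 1 -> ACC=19
Event 15 (EXEC): [IRQ1] PC=2: INC 4 -> ACC=23
Event 16 (EXEC): [IRQ1] PC=3: IRET -> resume IRQ1 at PC=1 (depth now 1)
Event 17 (EXEC): [IRQ1] PC=1: INC 1 -> ACC=24
Event 18 (EXEC): [IRQ1] PC=2: INC 4 -> ACC=28
Event 19 (EXEC): [IRQ1] PC=3: IRET -> resume MAIN at PC=4 (depth now 0)
Event 20 (EXEC): [MAIN] PC=4: INC 1 -> ACC=29
Event 21 (EXEC): [MAIN] PC=5: NOP
Event 22 (EXEC): [MAIN] PC=6: HALT

Answer: 29 MAIN 0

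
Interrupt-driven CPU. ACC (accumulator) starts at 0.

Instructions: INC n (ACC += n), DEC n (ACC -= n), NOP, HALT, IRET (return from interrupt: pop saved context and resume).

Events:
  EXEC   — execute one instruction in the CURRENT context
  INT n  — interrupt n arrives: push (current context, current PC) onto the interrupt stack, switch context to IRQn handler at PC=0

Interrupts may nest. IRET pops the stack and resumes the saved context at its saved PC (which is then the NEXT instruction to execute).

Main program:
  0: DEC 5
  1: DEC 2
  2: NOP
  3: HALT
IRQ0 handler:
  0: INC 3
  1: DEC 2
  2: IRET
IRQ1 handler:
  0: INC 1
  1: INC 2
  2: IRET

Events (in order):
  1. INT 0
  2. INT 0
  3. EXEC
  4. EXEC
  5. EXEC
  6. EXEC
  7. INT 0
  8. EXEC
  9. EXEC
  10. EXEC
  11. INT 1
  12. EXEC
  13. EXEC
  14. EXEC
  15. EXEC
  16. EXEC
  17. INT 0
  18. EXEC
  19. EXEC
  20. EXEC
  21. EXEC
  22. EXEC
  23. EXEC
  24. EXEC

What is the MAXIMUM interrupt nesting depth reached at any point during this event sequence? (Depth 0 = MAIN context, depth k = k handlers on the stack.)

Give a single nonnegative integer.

Event 1 (INT 0): INT 0 arrives: push (MAIN, PC=0), enter IRQ0 at PC=0 (depth now 1) [depth=1]
Event 2 (INT 0): INT 0 arrives: push (IRQ0, PC=0), enter IRQ0 at PC=0 (depth now 2) [depth=2]
Event 3 (EXEC): [IRQ0] PC=0: INC 3 -> ACC=3 [depth=2]
Event 4 (EXEC): [IRQ0] PC=1: DEC 2 -> ACC=1 [depth=2]
Event 5 (EXEC): [IRQ0] PC=2: IRET -> resume IRQ0 at PC=0 (depth now 1) [depth=1]
Event 6 (EXEC): [IRQ0] PC=0: INC 3 -> ACC=4 [depth=1]
Event 7 (INT 0): INT 0 arrives: push (IRQ0, PC=1), enter IRQ0 at PC=0 (depth now 2) [depth=2]
Event 8 (EXEC): [IRQ0] PC=0: INC 3 -> ACC=7 [depth=2]
Event 9 (EXEC): [IRQ0] PC=1: DEC 2 -> ACC=5 [depth=2]
Event 10 (EXEC): [IRQ0] PC=2: IRET -> resume IRQ0 at PC=1 (depth now 1) [depth=1]
Event 11 (INT 1): INT 1 arrives: push (IRQ0, PC=1), enter IRQ1 at PC=0 (depth now 2) [depth=2]
Event 12 (EXEC): [IRQ1] PC=0: INC 1 -> ACC=6 [depth=2]
Event 13 (EXEC): [IRQ1] PC=1: INC 2 -> ACC=8 [depth=2]
Event 14 (EXEC): [IRQ1] PC=2: IRET -> resume IRQ0 at PC=1 (depth now 1) [depth=1]
Event 15 (EXEC): [IRQ0] PC=1: DEC 2 -> ACC=6 [depth=1]
Event 16 (EXEC): [IRQ0] PC=2: IRET -> resume MAIN at PC=0 (depth now 0) [depth=0]
Event 17 (INT 0): INT 0 arrives: push (MAIN, PC=0), enter IRQ0 at PC=0 (depth now 1) [depth=1]
Event 18 (EXEC): [IRQ0] PC=0: INC 3 -> ACC=9 [depth=1]
Event 19 (EXEC): [IRQ0] PC=1: DEC 2 -> ACC=7 [depth=1]
Event 20 (EXEC): [IRQ0] PC=2: IRET -> resume MAIN at PC=0 (depth now 0) [depth=0]
Event 21 (EXEC): [MAIN] PC=0: DEC 5 -> ACC=2 [depth=0]
Event 22 (EXEC): [MAIN] PC=1: DEC 2 -> ACC=0 [depth=0]
Event 23 (EXEC): [MAIN] PC=2: NOP [depth=0]
Event 24 (EXEC): [MAIN] PC=3: HALT [depth=0]
Max depth observed: 2

Answer: 2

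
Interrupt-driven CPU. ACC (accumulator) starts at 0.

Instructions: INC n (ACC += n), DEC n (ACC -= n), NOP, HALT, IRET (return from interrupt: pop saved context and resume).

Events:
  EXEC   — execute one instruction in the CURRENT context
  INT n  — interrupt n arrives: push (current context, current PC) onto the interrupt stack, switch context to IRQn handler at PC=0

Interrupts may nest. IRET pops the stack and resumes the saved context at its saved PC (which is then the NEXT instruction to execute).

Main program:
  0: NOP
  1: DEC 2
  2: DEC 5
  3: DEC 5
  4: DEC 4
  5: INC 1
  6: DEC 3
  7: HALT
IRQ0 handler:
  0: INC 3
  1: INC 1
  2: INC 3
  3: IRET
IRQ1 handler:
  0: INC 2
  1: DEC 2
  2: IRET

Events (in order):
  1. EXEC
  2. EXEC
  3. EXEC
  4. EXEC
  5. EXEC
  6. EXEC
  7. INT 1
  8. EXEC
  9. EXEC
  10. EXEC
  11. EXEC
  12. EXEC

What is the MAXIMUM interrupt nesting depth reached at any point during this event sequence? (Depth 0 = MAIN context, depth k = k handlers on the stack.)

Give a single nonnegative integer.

Event 1 (EXEC): [MAIN] PC=0: NOP [depth=0]
Event 2 (EXEC): [MAIN] PC=1: DEC 2 -> ACC=-2 [depth=0]
Event 3 (EXEC): [MAIN] PC=2: DEC 5 -> ACC=-7 [depth=0]
Event 4 (EXEC): [MAIN] PC=3: DEC 5 -> ACC=-12 [depth=0]
Event 5 (EXEC): [MAIN] PC=4: DEC 4 -> ACC=-16 [depth=0]
Event 6 (EXEC): [MAIN] PC=5: INC 1 -> ACC=-15 [depth=0]
Event 7 (INT 1): INT 1 arrives: push (MAIN, PC=6), enter IRQ1 at PC=0 (depth now 1) [depth=1]
Event 8 (EXEC): [IRQ1] PC=0: INC 2 -> ACC=-13 [depth=1]
Event 9 (EXEC): [IRQ1] PC=1: DEC 2 -> ACC=-15 [depth=1]
Event 10 (EXEC): [IRQ1] PC=2: IRET -> resume MAIN at PC=6 (depth now 0) [depth=0]
Event 11 (EXEC): [MAIN] PC=6: DEC 3 -> ACC=-18 [depth=0]
Event 12 (EXEC): [MAIN] PC=7: HALT [depth=0]
Max depth observed: 1

Answer: 1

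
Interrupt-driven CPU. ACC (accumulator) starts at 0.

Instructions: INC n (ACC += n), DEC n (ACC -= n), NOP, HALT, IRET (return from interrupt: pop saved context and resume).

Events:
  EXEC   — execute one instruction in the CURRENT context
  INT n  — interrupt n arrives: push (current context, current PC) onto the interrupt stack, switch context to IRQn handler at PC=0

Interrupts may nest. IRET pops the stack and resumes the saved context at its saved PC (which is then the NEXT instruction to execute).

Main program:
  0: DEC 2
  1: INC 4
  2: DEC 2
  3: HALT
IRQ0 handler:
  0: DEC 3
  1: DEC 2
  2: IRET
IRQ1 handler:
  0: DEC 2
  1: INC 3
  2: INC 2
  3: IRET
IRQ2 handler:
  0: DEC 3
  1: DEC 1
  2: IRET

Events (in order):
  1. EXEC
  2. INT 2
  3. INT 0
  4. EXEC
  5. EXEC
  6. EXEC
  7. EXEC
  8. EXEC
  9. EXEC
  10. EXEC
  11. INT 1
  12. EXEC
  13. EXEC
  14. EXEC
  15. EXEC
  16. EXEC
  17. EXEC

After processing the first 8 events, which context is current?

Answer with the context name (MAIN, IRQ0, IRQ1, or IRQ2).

Event 1 (EXEC): [MAIN] PC=0: DEC 2 -> ACC=-2
Event 2 (INT 2): INT 2 arrives: push (MAIN, PC=1), enter IRQ2 at PC=0 (depth now 1)
Event 3 (INT 0): INT 0 arrives: push (IRQ2, PC=0), enter IRQ0 at PC=0 (depth now 2)
Event 4 (EXEC): [IRQ0] PC=0: DEC 3 -> ACC=-5
Event 5 (EXEC): [IRQ0] PC=1: DEC 2 -> ACC=-7
Event 6 (EXEC): [IRQ0] PC=2: IRET -> resume IRQ2 at PC=0 (depth now 1)
Event 7 (EXEC): [IRQ2] PC=0: DEC 3 -> ACC=-10
Event 8 (EXEC): [IRQ2] PC=1: DEC 1 -> ACC=-11

Answer: IRQ2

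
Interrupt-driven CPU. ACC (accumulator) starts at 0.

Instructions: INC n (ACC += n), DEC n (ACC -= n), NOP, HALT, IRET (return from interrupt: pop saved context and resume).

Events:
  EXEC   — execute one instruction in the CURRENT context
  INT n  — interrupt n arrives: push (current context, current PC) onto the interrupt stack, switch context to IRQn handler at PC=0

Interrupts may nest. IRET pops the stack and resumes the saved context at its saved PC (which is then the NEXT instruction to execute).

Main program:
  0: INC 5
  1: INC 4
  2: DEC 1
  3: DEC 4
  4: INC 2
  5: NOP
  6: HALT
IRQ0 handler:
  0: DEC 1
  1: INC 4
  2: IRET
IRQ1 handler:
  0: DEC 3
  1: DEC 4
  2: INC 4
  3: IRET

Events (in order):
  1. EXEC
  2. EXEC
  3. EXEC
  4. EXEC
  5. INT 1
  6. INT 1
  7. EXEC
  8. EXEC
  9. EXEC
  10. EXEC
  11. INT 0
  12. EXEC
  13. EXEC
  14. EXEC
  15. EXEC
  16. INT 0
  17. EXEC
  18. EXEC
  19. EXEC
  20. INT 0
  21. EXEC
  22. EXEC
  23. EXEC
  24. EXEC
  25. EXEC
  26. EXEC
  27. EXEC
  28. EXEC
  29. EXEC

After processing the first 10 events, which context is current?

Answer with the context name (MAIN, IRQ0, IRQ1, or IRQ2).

Answer: IRQ1

Derivation:
Event 1 (EXEC): [MAIN] PC=0: INC 5 -> ACC=5
Event 2 (EXEC): [MAIN] PC=1: INC 4 -> ACC=9
Event 3 (EXEC): [MAIN] PC=2: DEC 1 -> ACC=8
Event 4 (EXEC): [MAIN] PC=3: DEC 4 -> ACC=4
Event 5 (INT 1): INT 1 arrives: push (MAIN, PC=4), enter IRQ1 at PC=0 (depth now 1)
Event 6 (INT 1): INT 1 arrives: push (IRQ1, PC=0), enter IRQ1 at PC=0 (depth now 2)
Event 7 (EXEC): [IRQ1] PC=0: DEC 3 -> ACC=1
Event 8 (EXEC): [IRQ1] PC=1: DEC 4 -> ACC=-3
Event 9 (EXEC): [IRQ1] PC=2: INC 4 -> ACC=1
Event 10 (EXEC): [IRQ1] PC=3: IRET -> resume IRQ1 at PC=0 (depth now 1)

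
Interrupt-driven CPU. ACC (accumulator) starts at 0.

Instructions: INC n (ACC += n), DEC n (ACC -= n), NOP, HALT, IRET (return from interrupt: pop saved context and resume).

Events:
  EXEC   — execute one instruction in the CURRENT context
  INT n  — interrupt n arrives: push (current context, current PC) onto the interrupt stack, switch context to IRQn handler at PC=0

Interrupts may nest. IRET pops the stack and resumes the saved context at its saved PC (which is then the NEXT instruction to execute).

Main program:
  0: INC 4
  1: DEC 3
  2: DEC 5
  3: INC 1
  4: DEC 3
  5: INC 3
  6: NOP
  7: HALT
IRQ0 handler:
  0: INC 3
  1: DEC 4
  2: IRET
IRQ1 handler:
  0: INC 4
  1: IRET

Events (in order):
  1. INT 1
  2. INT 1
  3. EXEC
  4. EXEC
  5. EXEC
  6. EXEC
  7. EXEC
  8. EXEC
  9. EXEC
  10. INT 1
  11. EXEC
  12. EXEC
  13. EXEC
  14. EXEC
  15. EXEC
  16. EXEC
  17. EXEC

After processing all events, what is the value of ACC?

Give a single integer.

Answer: 9

Derivation:
Event 1 (INT 1): INT 1 arrives: push (MAIN, PC=0), enter IRQ1 at PC=0 (depth now 1)
Event 2 (INT 1): INT 1 arrives: push (IRQ1, PC=0), enter IRQ1 at PC=0 (depth now 2)
Event 3 (EXEC): [IRQ1] PC=0: INC 4 -> ACC=4
Event 4 (EXEC): [IRQ1] PC=1: IRET -> resume IRQ1 at PC=0 (depth now 1)
Event 5 (EXEC): [IRQ1] PC=0: INC 4 -> ACC=8
Event 6 (EXEC): [IRQ1] PC=1: IRET -> resume MAIN at PC=0 (depth now 0)
Event 7 (EXEC): [MAIN] PC=0: INC 4 -> ACC=12
Event 8 (EXEC): [MAIN] PC=1: DEC 3 -> ACC=9
Event 9 (EXEC): [MAIN] PC=2: DEC 5 -> ACC=4
Event 10 (INT 1): INT 1 arrives: push (MAIN, PC=3), enter IRQ1 at PC=0 (depth now 1)
Event 11 (EXEC): [IRQ1] PC=0: INC 4 -> ACC=8
Event 12 (EXEC): [IRQ1] PC=1: IRET -> resume MAIN at PC=3 (depth now 0)
Event 13 (EXEC): [MAIN] PC=3: INC 1 -> ACC=9
Event 14 (EXEC): [MAIN] PC=4: DEC 3 -> ACC=6
Event 15 (EXEC): [MAIN] PC=5: INC 3 -> ACC=9
Event 16 (EXEC): [MAIN] PC=6: NOP
Event 17 (EXEC): [MAIN] PC=7: HALT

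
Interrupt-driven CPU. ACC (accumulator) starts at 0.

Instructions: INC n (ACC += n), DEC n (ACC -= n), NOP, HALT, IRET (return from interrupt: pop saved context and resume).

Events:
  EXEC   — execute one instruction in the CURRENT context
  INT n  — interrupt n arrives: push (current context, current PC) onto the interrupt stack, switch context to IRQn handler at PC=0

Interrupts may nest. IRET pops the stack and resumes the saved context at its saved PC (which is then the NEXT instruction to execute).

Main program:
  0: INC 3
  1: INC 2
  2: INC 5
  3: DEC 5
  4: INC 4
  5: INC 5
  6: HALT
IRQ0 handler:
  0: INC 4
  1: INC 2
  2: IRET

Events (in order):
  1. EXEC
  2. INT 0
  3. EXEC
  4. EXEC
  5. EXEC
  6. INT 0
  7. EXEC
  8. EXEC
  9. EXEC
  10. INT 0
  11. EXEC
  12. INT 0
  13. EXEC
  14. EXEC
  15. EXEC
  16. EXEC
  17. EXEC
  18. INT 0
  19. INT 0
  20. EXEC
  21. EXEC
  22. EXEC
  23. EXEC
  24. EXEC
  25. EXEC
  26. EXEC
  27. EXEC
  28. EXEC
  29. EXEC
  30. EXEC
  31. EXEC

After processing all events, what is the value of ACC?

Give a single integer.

Answer: 50

Derivation:
Event 1 (EXEC): [MAIN] PC=0: INC 3 -> ACC=3
Event 2 (INT 0): INT 0 arrives: push (MAIN, PC=1), enter IRQ0 at PC=0 (depth now 1)
Event 3 (EXEC): [IRQ0] PC=0: INC 4 -> ACC=7
Event 4 (EXEC): [IRQ0] PC=1: INC 2 -> ACC=9
Event 5 (EXEC): [IRQ0] PC=2: IRET -> resume MAIN at PC=1 (depth now 0)
Event 6 (INT 0): INT 0 arrives: push (MAIN, PC=1), enter IRQ0 at PC=0 (depth now 1)
Event 7 (EXEC): [IRQ0] PC=0: INC 4 -> ACC=13
Event 8 (EXEC): [IRQ0] PC=1: INC 2 -> ACC=15
Event 9 (EXEC): [IRQ0] PC=2: IRET -> resume MAIN at PC=1 (depth now 0)
Event 10 (INT 0): INT 0 arrives: push (MAIN, PC=1), enter IRQ0 at PC=0 (depth now 1)
Event 11 (EXEC): [IRQ0] PC=0: INC 4 -> ACC=19
Event 12 (INT 0): INT 0 arrives: push (IRQ0, PC=1), enter IRQ0 at PC=0 (depth now 2)
Event 13 (EXEC): [IRQ0] PC=0: INC 4 -> ACC=23
Event 14 (EXEC): [IRQ0] PC=1: INC 2 -> ACC=25
Event 15 (EXEC): [IRQ0] PC=2: IRET -> resume IRQ0 at PC=1 (depth now 1)
Event 16 (EXEC): [IRQ0] PC=1: INC 2 -> ACC=27
Event 17 (EXEC): [IRQ0] PC=2: IRET -> resume MAIN at PC=1 (depth now 0)
Event 18 (INT 0): INT 0 arrives: push (MAIN, PC=1), enter IRQ0 at PC=0 (depth now 1)
Event 19 (INT 0): INT 0 arrives: push (IRQ0, PC=0), enter IRQ0 at PC=0 (depth now 2)
Event 20 (EXEC): [IRQ0] PC=0: INC 4 -> ACC=31
Event 21 (EXEC): [IRQ0] PC=1: INC 2 -> ACC=33
Event 22 (EXEC): [IRQ0] PC=2: IRET -> resume IRQ0 at PC=0 (depth now 1)
Event 23 (EXEC): [IRQ0] PC=0: INC 4 -> ACC=37
Event 24 (EXEC): [IRQ0] PC=1: INC 2 -> ACC=39
Event 25 (EXEC): [IRQ0] PC=2: IRET -> resume MAIN at PC=1 (depth now 0)
Event 26 (EXEC): [MAIN] PC=1: INC 2 -> ACC=41
Event 27 (EXEC): [MAIN] PC=2: INC 5 -> ACC=46
Event 28 (EXEC): [MAIN] PC=3: DEC 5 -> ACC=41
Event 29 (EXEC): [MAIN] PC=4: INC 4 -> ACC=45
Event 30 (EXEC): [MAIN] PC=5: INC 5 -> ACC=50
Event 31 (EXEC): [MAIN] PC=6: HALT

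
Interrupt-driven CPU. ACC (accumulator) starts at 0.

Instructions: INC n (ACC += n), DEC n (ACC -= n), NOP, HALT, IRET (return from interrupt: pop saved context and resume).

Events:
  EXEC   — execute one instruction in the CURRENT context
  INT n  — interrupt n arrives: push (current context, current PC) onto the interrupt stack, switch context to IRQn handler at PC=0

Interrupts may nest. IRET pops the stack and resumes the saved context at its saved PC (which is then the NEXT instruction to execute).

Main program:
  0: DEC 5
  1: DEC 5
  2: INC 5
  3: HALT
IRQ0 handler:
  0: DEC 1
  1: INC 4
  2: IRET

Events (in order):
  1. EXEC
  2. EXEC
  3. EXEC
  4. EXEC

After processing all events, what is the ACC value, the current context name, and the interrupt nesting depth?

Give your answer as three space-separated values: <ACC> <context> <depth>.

Event 1 (EXEC): [MAIN] PC=0: DEC 5 -> ACC=-5
Event 2 (EXEC): [MAIN] PC=1: DEC 5 -> ACC=-10
Event 3 (EXEC): [MAIN] PC=2: INC 5 -> ACC=-5
Event 4 (EXEC): [MAIN] PC=3: HALT

Answer: -5 MAIN 0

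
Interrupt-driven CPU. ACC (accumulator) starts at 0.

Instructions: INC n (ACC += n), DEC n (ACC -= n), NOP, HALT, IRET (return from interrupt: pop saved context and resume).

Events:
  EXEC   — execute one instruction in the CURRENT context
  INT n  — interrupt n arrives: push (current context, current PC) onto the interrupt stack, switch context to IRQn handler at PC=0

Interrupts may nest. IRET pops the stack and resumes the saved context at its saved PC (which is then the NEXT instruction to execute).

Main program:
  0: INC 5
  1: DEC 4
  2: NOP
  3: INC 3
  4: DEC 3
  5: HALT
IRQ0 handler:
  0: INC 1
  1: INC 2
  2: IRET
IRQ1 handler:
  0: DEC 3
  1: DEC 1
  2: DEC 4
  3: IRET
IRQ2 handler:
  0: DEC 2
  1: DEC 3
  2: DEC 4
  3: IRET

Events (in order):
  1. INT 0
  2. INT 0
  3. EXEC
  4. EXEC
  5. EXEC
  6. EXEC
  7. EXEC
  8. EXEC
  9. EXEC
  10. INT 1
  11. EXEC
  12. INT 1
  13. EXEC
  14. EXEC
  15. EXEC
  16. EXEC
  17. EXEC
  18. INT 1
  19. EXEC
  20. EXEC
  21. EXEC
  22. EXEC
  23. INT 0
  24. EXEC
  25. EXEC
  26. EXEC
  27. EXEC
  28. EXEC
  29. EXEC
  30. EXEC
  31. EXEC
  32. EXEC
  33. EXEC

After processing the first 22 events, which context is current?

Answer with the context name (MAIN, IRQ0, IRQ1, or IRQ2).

Event 1 (INT 0): INT 0 arrives: push (MAIN, PC=0), enter IRQ0 at PC=0 (depth now 1)
Event 2 (INT 0): INT 0 arrives: push (IRQ0, PC=0), enter IRQ0 at PC=0 (depth now 2)
Event 3 (EXEC): [IRQ0] PC=0: INC 1 -> ACC=1
Event 4 (EXEC): [IRQ0] PC=1: INC 2 -> ACC=3
Event 5 (EXEC): [IRQ0] PC=2: IRET -> resume IRQ0 at PC=0 (depth now 1)
Event 6 (EXEC): [IRQ0] PC=0: INC 1 -> ACC=4
Event 7 (EXEC): [IRQ0] PC=1: INC 2 -> ACC=6
Event 8 (EXEC): [IRQ0] PC=2: IRET -> resume MAIN at PC=0 (depth now 0)
Event 9 (EXEC): [MAIN] PC=0: INC 5 -> ACC=11
Event 10 (INT 1): INT 1 arrives: push (MAIN, PC=1), enter IRQ1 at PC=0 (depth now 1)
Event 11 (EXEC): [IRQ1] PC=0: DEC 3 -> ACC=8
Event 12 (INT 1): INT 1 arrives: push (IRQ1, PC=1), enter IRQ1 at PC=0 (depth now 2)
Event 13 (EXEC): [IRQ1] PC=0: DEC 3 -> ACC=5
Event 14 (EXEC): [IRQ1] PC=1: DEC 1 -> ACC=4
Event 15 (EXEC): [IRQ1] PC=2: DEC 4 -> ACC=0
Event 16 (EXEC): [IRQ1] PC=3: IRET -> resume IRQ1 at PC=1 (depth now 1)
Event 17 (EXEC): [IRQ1] PC=1: DEC 1 -> ACC=-1
Event 18 (INT 1): INT 1 arrives: push (IRQ1, PC=2), enter IRQ1 at PC=0 (depth now 2)
Event 19 (EXEC): [IRQ1] PC=0: DEC 3 -> ACC=-4
Event 20 (EXEC): [IRQ1] PC=1: DEC 1 -> ACC=-5
Event 21 (EXEC): [IRQ1] PC=2: DEC 4 -> ACC=-9
Event 22 (EXEC): [IRQ1] PC=3: IRET -> resume IRQ1 at PC=2 (depth now 1)

Answer: IRQ1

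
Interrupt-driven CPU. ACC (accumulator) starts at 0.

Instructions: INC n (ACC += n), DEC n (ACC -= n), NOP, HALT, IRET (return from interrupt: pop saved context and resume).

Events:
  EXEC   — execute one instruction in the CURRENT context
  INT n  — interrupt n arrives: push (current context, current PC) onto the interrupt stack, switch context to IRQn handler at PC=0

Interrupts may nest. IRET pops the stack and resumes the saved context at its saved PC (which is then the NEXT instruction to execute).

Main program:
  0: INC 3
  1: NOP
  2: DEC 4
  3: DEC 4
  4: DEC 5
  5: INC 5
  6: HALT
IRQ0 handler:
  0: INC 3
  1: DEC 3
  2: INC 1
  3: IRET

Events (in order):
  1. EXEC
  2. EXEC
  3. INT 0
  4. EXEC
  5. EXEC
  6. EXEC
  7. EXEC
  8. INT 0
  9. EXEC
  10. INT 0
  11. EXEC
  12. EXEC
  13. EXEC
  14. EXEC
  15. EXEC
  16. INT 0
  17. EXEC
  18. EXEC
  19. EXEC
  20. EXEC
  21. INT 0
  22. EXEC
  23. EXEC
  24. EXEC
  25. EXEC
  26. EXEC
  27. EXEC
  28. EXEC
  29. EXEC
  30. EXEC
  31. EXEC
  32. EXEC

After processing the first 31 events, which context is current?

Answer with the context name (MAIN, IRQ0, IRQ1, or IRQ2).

Event 1 (EXEC): [MAIN] PC=0: INC 3 -> ACC=3
Event 2 (EXEC): [MAIN] PC=1: NOP
Event 3 (INT 0): INT 0 arrives: push (MAIN, PC=2), enter IRQ0 at PC=0 (depth now 1)
Event 4 (EXEC): [IRQ0] PC=0: INC 3 -> ACC=6
Event 5 (EXEC): [IRQ0] PC=1: DEC 3 -> ACC=3
Event 6 (EXEC): [IRQ0] PC=2: INC 1 -> ACC=4
Event 7 (EXEC): [IRQ0] PC=3: IRET -> resume MAIN at PC=2 (depth now 0)
Event 8 (INT 0): INT 0 arrives: push (MAIN, PC=2), enter IRQ0 at PC=0 (depth now 1)
Event 9 (EXEC): [IRQ0] PC=0: INC 3 -> ACC=7
Event 10 (INT 0): INT 0 arrives: push (IRQ0, PC=1), enter IRQ0 at PC=0 (depth now 2)
Event 11 (EXEC): [IRQ0] PC=0: INC 3 -> ACC=10
Event 12 (EXEC): [IRQ0] PC=1: DEC 3 -> ACC=7
Event 13 (EXEC): [IRQ0] PC=2: INC 1 -> ACC=8
Event 14 (EXEC): [IRQ0] PC=3: IRET -> resume IRQ0 at PC=1 (depth now 1)
Event 15 (EXEC): [IRQ0] PC=1: DEC 3 -> ACC=5
Event 16 (INT 0): INT 0 arrives: push (IRQ0, PC=2), enter IRQ0 at PC=0 (depth now 2)
Event 17 (EXEC): [IRQ0] PC=0: INC 3 -> ACC=8
Event 18 (EXEC): [IRQ0] PC=1: DEC 3 -> ACC=5
Event 19 (EXEC): [IRQ0] PC=2: INC 1 -> ACC=6
Event 20 (EXEC): [IRQ0] PC=3: IRET -> resume IRQ0 at PC=2 (depth now 1)
Event 21 (INT 0): INT 0 arrives: push (IRQ0, PC=2), enter IRQ0 at PC=0 (depth now 2)
Event 22 (EXEC): [IRQ0] PC=0: INC 3 -> ACC=9
Event 23 (EXEC): [IRQ0] PC=1: DEC 3 -> ACC=6
Event 24 (EXEC): [IRQ0] PC=2: INC 1 -> ACC=7
Event 25 (EXEC): [IRQ0] PC=3: IRET -> resume IRQ0 at PC=2 (depth now 1)
Event 26 (EXEC): [IRQ0] PC=2: INC 1 -> ACC=8
Event 27 (EXEC): [IRQ0] PC=3: IRET -> resume MAIN at PC=2 (depth now 0)
Event 28 (EXEC): [MAIN] PC=2: DEC 4 -> ACC=4
Event 29 (EXEC): [MAIN] PC=3: DEC 4 -> ACC=0
Event 30 (EXEC): [MAIN] PC=4: DEC 5 -> ACC=-5
Event 31 (EXEC): [MAIN] PC=5: INC 5 -> ACC=0

Answer: MAIN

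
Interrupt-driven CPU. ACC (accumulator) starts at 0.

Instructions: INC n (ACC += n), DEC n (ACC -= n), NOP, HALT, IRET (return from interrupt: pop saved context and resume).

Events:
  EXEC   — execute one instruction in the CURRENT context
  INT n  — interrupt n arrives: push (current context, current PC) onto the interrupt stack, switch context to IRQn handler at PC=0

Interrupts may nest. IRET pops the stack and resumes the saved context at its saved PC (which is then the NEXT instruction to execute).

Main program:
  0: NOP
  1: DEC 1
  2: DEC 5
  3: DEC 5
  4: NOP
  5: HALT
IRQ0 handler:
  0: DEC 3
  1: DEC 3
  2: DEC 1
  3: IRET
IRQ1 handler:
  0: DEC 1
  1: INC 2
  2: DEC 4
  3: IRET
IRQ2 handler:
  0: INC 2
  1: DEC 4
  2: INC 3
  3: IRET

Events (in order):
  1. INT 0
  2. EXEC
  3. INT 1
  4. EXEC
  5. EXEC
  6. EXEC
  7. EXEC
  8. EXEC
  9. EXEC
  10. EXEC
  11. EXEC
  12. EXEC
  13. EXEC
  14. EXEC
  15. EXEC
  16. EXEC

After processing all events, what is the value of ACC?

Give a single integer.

Answer: -21

Derivation:
Event 1 (INT 0): INT 0 arrives: push (MAIN, PC=0), enter IRQ0 at PC=0 (depth now 1)
Event 2 (EXEC): [IRQ0] PC=0: DEC 3 -> ACC=-3
Event 3 (INT 1): INT 1 arrives: push (IRQ0, PC=1), enter IRQ1 at PC=0 (depth now 2)
Event 4 (EXEC): [IRQ1] PC=0: DEC 1 -> ACC=-4
Event 5 (EXEC): [IRQ1] PC=1: INC 2 -> ACC=-2
Event 6 (EXEC): [IRQ1] PC=2: DEC 4 -> ACC=-6
Event 7 (EXEC): [IRQ1] PC=3: IRET -> resume IRQ0 at PC=1 (depth now 1)
Event 8 (EXEC): [IRQ0] PC=1: DEC 3 -> ACC=-9
Event 9 (EXEC): [IRQ0] PC=2: DEC 1 -> ACC=-10
Event 10 (EXEC): [IRQ0] PC=3: IRET -> resume MAIN at PC=0 (depth now 0)
Event 11 (EXEC): [MAIN] PC=0: NOP
Event 12 (EXEC): [MAIN] PC=1: DEC 1 -> ACC=-11
Event 13 (EXEC): [MAIN] PC=2: DEC 5 -> ACC=-16
Event 14 (EXEC): [MAIN] PC=3: DEC 5 -> ACC=-21
Event 15 (EXEC): [MAIN] PC=4: NOP
Event 16 (EXEC): [MAIN] PC=5: HALT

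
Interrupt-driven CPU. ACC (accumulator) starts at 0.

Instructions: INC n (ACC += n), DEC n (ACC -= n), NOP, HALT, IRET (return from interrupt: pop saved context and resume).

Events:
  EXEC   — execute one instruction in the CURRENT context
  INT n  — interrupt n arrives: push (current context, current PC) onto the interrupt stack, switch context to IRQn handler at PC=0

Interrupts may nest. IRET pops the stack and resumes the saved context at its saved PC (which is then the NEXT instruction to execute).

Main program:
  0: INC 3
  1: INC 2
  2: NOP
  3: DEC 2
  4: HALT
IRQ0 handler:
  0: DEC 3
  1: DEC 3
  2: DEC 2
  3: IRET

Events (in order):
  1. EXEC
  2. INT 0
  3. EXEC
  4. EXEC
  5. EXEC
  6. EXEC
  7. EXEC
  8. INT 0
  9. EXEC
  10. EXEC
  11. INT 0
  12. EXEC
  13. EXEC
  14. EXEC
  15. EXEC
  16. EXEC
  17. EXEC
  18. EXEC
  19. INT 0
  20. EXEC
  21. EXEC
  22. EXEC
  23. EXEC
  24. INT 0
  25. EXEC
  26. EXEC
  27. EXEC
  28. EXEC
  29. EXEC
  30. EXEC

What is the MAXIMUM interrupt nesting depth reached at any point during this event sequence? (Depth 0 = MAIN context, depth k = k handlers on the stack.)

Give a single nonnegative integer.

Event 1 (EXEC): [MAIN] PC=0: INC 3 -> ACC=3 [depth=0]
Event 2 (INT 0): INT 0 arrives: push (MAIN, PC=1), enter IRQ0 at PC=0 (depth now 1) [depth=1]
Event 3 (EXEC): [IRQ0] PC=0: DEC 3 -> ACC=0 [depth=1]
Event 4 (EXEC): [IRQ0] PC=1: DEC 3 -> ACC=-3 [depth=1]
Event 5 (EXEC): [IRQ0] PC=2: DEC 2 -> ACC=-5 [depth=1]
Event 6 (EXEC): [IRQ0] PC=3: IRET -> resume MAIN at PC=1 (depth now 0) [depth=0]
Event 7 (EXEC): [MAIN] PC=1: INC 2 -> ACC=-3 [depth=0]
Event 8 (INT 0): INT 0 arrives: push (MAIN, PC=2), enter IRQ0 at PC=0 (depth now 1) [depth=1]
Event 9 (EXEC): [IRQ0] PC=0: DEC 3 -> ACC=-6 [depth=1]
Event 10 (EXEC): [IRQ0] PC=1: DEC 3 -> ACC=-9 [depth=1]
Event 11 (INT 0): INT 0 arrives: push (IRQ0, PC=2), enter IRQ0 at PC=0 (depth now 2) [depth=2]
Event 12 (EXEC): [IRQ0] PC=0: DEC 3 -> ACC=-12 [depth=2]
Event 13 (EXEC): [IRQ0] PC=1: DEC 3 -> ACC=-15 [depth=2]
Event 14 (EXEC): [IRQ0] PC=2: DEC 2 -> ACC=-17 [depth=2]
Event 15 (EXEC): [IRQ0] PC=3: IRET -> resume IRQ0 at PC=2 (depth now 1) [depth=1]
Event 16 (EXEC): [IRQ0] PC=2: DEC 2 -> ACC=-19 [depth=1]
Event 17 (EXEC): [IRQ0] PC=3: IRET -> resume MAIN at PC=2 (depth now 0) [depth=0]
Event 18 (EXEC): [MAIN] PC=2: NOP [depth=0]
Event 19 (INT 0): INT 0 arrives: push (MAIN, PC=3), enter IRQ0 at PC=0 (depth now 1) [depth=1]
Event 20 (EXEC): [IRQ0] PC=0: DEC 3 -> ACC=-22 [depth=1]
Event 21 (EXEC): [IRQ0] PC=1: DEC 3 -> ACC=-25 [depth=1]
Event 22 (EXEC): [IRQ0] PC=2: DEC 2 -> ACC=-27 [depth=1]
Event 23 (EXEC): [IRQ0] PC=3: IRET -> resume MAIN at PC=3 (depth now 0) [depth=0]
Event 24 (INT 0): INT 0 arrives: push (MAIN, PC=3), enter IRQ0 at PC=0 (depth now 1) [depth=1]
Event 25 (EXEC): [IRQ0] PC=0: DEC 3 -> ACC=-30 [depth=1]
Event 26 (EXEC): [IRQ0] PC=1: DEC 3 -> ACC=-33 [depth=1]
Event 27 (EXEC): [IRQ0] PC=2: DEC 2 -> ACC=-35 [depth=1]
Event 28 (EXEC): [IRQ0] PC=3: IRET -> resume MAIN at PC=3 (depth now 0) [depth=0]
Event 29 (EXEC): [MAIN] PC=3: DEC 2 -> ACC=-37 [depth=0]
Event 30 (EXEC): [MAIN] PC=4: HALT [depth=0]
Max depth observed: 2

Answer: 2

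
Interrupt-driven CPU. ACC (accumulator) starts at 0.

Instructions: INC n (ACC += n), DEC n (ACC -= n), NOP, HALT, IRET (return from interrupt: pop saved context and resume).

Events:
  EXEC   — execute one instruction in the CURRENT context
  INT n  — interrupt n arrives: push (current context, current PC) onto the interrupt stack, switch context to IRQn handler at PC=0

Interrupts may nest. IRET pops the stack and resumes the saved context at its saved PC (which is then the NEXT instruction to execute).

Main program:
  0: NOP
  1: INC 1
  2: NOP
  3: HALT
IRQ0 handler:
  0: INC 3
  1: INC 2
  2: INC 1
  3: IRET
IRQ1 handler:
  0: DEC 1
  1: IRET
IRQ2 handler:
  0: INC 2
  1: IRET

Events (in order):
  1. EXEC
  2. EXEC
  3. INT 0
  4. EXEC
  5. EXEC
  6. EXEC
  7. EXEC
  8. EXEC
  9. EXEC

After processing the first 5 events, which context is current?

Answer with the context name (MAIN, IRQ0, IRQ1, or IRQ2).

Event 1 (EXEC): [MAIN] PC=0: NOP
Event 2 (EXEC): [MAIN] PC=1: INC 1 -> ACC=1
Event 3 (INT 0): INT 0 arrives: push (MAIN, PC=2), enter IRQ0 at PC=0 (depth now 1)
Event 4 (EXEC): [IRQ0] PC=0: INC 3 -> ACC=4
Event 5 (EXEC): [IRQ0] PC=1: INC 2 -> ACC=6

Answer: IRQ0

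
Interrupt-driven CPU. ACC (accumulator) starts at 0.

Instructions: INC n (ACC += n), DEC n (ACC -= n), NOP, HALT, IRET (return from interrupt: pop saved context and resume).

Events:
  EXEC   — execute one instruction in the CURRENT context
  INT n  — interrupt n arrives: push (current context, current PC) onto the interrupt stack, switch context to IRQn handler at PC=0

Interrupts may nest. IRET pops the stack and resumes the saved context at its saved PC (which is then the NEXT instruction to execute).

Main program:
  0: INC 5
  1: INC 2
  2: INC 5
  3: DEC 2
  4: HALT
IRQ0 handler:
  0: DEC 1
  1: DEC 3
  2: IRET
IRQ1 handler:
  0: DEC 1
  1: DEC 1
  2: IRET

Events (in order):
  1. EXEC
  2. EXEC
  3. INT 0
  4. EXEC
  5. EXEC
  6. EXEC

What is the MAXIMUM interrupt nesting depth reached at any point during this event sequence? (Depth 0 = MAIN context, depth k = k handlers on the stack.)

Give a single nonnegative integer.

Answer: 1

Derivation:
Event 1 (EXEC): [MAIN] PC=0: INC 5 -> ACC=5 [depth=0]
Event 2 (EXEC): [MAIN] PC=1: INC 2 -> ACC=7 [depth=0]
Event 3 (INT 0): INT 0 arrives: push (MAIN, PC=2), enter IRQ0 at PC=0 (depth now 1) [depth=1]
Event 4 (EXEC): [IRQ0] PC=0: DEC 1 -> ACC=6 [depth=1]
Event 5 (EXEC): [IRQ0] PC=1: DEC 3 -> ACC=3 [depth=1]
Event 6 (EXEC): [IRQ0] PC=2: IRET -> resume MAIN at PC=2 (depth now 0) [depth=0]
Max depth observed: 1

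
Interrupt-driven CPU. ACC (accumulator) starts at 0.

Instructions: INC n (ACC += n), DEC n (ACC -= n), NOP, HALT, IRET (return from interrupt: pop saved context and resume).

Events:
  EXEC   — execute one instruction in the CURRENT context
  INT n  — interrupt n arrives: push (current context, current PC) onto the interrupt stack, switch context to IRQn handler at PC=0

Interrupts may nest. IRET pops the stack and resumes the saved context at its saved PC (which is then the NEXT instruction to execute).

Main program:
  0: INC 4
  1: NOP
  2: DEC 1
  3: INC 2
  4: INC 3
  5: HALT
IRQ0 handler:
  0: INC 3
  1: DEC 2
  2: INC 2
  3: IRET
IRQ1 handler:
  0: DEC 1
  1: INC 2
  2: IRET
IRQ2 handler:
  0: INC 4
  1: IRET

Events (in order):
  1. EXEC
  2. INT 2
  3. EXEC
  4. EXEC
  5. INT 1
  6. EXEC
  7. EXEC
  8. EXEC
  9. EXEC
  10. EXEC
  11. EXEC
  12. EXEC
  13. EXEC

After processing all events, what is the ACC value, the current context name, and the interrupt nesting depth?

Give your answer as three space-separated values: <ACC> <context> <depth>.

Event 1 (EXEC): [MAIN] PC=0: INC 4 -> ACC=4
Event 2 (INT 2): INT 2 arrives: push (MAIN, PC=1), enter IRQ2 at PC=0 (depth now 1)
Event 3 (EXEC): [IRQ2] PC=0: INC 4 -> ACC=8
Event 4 (EXEC): [IRQ2] PC=1: IRET -> resume MAIN at PC=1 (depth now 0)
Event 5 (INT 1): INT 1 arrives: push (MAIN, PC=1), enter IRQ1 at PC=0 (depth now 1)
Event 6 (EXEC): [IRQ1] PC=0: DEC 1 -> ACC=7
Event 7 (EXEC): [IRQ1] PC=1: INC 2 -> ACC=9
Event 8 (EXEC): [IRQ1] PC=2: IRET -> resume MAIN at PC=1 (depth now 0)
Event 9 (EXEC): [MAIN] PC=1: NOP
Event 10 (EXEC): [MAIN] PC=2: DEC 1 -> ACC=8
Event 11 (EXEC): [MAIN] PC=3: INC 2 -> ACC=10
Event 12 (EXEC): [MAIN] PC=4: INC 3 -> ACC=13
Event 13 (EXEC): [MAIN] PC=5: HALT

Answer: 13 MAIN 0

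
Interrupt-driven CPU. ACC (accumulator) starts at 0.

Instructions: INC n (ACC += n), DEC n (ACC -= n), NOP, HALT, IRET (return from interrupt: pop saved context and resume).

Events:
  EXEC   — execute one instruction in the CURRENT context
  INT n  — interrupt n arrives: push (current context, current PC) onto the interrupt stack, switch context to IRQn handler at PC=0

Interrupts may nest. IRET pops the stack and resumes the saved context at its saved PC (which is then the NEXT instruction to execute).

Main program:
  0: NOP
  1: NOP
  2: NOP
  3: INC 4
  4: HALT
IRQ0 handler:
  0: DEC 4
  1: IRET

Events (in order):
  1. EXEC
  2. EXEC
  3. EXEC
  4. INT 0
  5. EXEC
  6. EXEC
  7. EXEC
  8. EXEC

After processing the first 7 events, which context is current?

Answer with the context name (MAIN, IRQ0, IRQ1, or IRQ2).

Answer: MAIN

Derivation:
Event 1 (EXEC): [MAIN] PC=0: NOP
Event 2 (EXEC): [MAIN] PC=1: NOP
Event 3 (EXEC): [MAIN] PC=2: NOP
Event 4 (INT 0): INT 0 arrives: push (MAIN, PC=3), enter IRQ0 at PC=0 (depth now 1)
Event 5 (EXEC): [IRQ0] PC=0: DEC 4 -> ACC=-4
Event 6 (EXEC): [IRQ0] PC=1: IRET -> resume MAIN at PC=3 (depth now 0)
Event 7 (EXEC): [MAIN] PC=3: INC 4 -> ACC=0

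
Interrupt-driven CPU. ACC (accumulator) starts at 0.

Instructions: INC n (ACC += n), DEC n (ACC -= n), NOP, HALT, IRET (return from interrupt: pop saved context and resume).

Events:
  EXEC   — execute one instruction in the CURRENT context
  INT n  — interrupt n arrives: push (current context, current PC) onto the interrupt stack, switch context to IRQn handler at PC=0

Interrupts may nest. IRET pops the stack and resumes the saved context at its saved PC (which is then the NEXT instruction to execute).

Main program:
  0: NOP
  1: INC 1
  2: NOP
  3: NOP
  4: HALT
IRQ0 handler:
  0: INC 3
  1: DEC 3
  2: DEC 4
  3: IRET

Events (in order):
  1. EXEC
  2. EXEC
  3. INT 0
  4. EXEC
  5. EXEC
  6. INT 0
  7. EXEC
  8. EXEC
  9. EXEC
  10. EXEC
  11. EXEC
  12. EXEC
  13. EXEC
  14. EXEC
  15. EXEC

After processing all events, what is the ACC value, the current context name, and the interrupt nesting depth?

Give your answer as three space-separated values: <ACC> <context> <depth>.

Answer: -7 MAIN 0

Derivation:
Event 1 (EXEC): [MAIN] PC=0: NOP
Event 2 (EXEC): [MAIN] PC=1: INC 1 -> ACC=1
Event 3 (INT 0): INT 0 arrives: push (MAIN, PC=2), enter IRQ0 at PC=0 (depth now 1)
Event 4 (EXEC): [IRQ0] PC=0: INC 3 -> ACC=4
Event 5 (EXEC): [IRQ0] PC=1: DEC 3 -> ACC=1
Event 6 (INT 0): INT 0 arrives: push (IRQ0, PC=2), enter IRQ0 at PC=0 (depth now 2)
Event 7 (EXEC): [IRQ0] PC=0: INC 3 -> ACC=4
Event 8 (EXEC): [IRQ0] PC=1: DEC 3 -> ACC=1
Event 9 (EXEC): [IRQ0] PC=2: DEC 4 -> ACC=-3
Event 10 (EXEC): [IRQ0] PC=3: IRET -> resume IRQ0 at PC=2 (depth now 1)
Event 11 (EXEC): [IRQ0] PC=2: DEC 4 -> ACC=-7
Event 12 (EXEC): [IRQ0] PC=3: IRET -> resume MAIN at PC=2 (depth now 0)
Event 13 (EXEC): [MAIN] PC=2: NOP
Event 14 (EXEC): [MAIN] PC=3: NOP
Event 15 (EXEC): [MAIN] PC=4: HALT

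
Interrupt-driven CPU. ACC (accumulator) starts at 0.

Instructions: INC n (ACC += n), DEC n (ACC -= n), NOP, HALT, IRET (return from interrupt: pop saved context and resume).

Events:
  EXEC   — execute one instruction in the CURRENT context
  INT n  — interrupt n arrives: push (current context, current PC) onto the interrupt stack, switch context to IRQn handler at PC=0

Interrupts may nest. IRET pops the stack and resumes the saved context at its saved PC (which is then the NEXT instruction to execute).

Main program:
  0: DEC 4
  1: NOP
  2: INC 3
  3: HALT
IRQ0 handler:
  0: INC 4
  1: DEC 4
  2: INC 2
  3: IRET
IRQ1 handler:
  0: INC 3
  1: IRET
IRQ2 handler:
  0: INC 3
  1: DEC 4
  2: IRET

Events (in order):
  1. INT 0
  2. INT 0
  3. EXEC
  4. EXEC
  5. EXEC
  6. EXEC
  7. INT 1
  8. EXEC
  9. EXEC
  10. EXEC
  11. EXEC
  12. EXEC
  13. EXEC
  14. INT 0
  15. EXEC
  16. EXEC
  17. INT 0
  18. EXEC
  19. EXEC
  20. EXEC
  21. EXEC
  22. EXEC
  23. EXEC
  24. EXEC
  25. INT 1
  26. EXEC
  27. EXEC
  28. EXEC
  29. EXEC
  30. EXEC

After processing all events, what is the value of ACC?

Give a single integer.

Answer: 13

Derivation:
Event 1 (INT 0): INT 0 arrives: push (MAIN, PC=0), enter IRQ0 at PC=0 (depth now 1)
Event 2 (INT 0): INT 0 arrives: push (IRQ0, PC=0), enter IRQ0 at PC=0 (depth now 2)
Event 3 (EXEC): [IRQ0] PC=0: INC 4 -> ACC=4
Event 4 (EXEC): [IRQ0] PC=1: DEC 4 -> ACC=0
Event 5 (EXEC): [IRQ0] PC=2: INC 2 -> ACC=2
Event 6 (EXEC): [IRQ0] PC=3: IRET -> resume IRQ0 at PC=0 (depth now 1)
Event 7 (INT 1): INT 1 arrives: push (IRQ0, PC=0), enter IRQ1 at PC=0 (depth now 2)
Event 8 (EXEC): [IRQ1] PC=0: INC 3 -> ACC=5
Event 9 (EXEC): [IRQ1] PC=1: IRET -> resume IRQ0 at PC=0 (depth now 1)
Event 10 (EXEC): [IRQ0] PC=0: INC 4 -> ACC=9
Event 11 (EXEC): [IRQ0] PC=1: DEC 4 -> ACC=5
Event 12 (EXEC): [IRQ0] PC=2: INC 2 -> ACC=7
Event 13 (EXEC): [IRQ0] PC=3: IRET -> resume MAIN at PC=0 (depth now 0)
Event 14 (INT 0): INT 0 arrives: push (MAIN, PC=0), enter IRQ0 at PC=0 (depth now 1)
Event 15 (EXEC): [IRQ0] PC=0: INC 4 -> ACC=11
Event 16 (EXEC): [IRQ0] PC=1: DEC 4 -> ACC=7
Event 17 (INT 0): INT 0 arrives: push (IRQ0, PC=2), enter IRQ0 at PC=0 (depth now 2)
Event 18 (EXEC): [IRQ0] PC=0: INC 4 -> ACC=11
Event 19 (EXEC): [IRQ0] PC=1: DEC 4 -> ACC=7
Event 20 (EXEC): [IRQ0] PC=2: INC 2 -> ACC=9
Event 21 (EXEC): [IRQ0] PC=3: IRET -> resume IRQ0 at PC=2 (depth now 1)
Event 22 (EXEC): [IRQ0] PC=2: INC 2 -> ACC=11
Event 23 (EXEC): [IRQ0] PC=3: IRET -> resume MAIN at PC=0 (depth now 0)
Event 24 (EXEC): [MAIN] PC=0: DEC 4 -> ACC=7
Event 25 (INT 1): INT 1 arrives: push (MAIN, PC=1), enter IRQ1 at PC=0 (depth now 1)
Event 26 (EXEC): [IRQ1] PC=0: INC 3 -> ACC=10
Event 27 (EXEC): [IRQ1] PC=1: IRET -> resume MAIN at PC=1 (depth now 0)
Event 28 (EXEC): [MAIN] PC=1: NOP
Event 29 (EXEC): [MAIN] PC=2: INC 3 -> ACC=13
Event 30 (EXEC): [MAIN] PC=3: HALT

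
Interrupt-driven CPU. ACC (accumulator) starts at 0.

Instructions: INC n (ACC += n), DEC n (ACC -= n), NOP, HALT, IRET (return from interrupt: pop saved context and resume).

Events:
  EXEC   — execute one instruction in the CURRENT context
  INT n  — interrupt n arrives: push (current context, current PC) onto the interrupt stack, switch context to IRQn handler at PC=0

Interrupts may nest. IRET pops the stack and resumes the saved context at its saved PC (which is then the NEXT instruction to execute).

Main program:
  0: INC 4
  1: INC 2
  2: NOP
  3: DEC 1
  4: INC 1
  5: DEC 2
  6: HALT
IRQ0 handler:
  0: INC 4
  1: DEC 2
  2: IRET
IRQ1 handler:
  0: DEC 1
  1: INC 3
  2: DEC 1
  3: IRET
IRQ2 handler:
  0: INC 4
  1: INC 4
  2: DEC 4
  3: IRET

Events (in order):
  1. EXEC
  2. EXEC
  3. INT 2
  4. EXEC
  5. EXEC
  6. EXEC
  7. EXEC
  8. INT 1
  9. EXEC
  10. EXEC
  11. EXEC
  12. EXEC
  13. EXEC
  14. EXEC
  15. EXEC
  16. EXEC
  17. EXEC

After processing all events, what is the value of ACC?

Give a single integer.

Answer: 9

Derivation:
Event 1 (EXEC): [MAIN] PC=0: INC 4 -> ACC=4
Event 2 (EXEC): [MAIN] PC=1: INC 2 -> ACC=6
Event 3 (INT 2): INT 2 arrives: push (MAIN, PC=2), enter IRQ2 at PC=0 (depth now 1)
Event 4 (EXEC): [IRQ2] PC=0: INC 4 -> ACC=10
Event 5 (EXEC): [IRQ2] PC=1: INC 4 -> ACC=14
Event 6 (EXEC): [IRQ2] PC=2: DEC 4 -> ACC=10
Event 7 (EXEC): [IRQ2] PC=3: IRET -> resume MAIN at PC=2 (depth now 0)
Event 8 (INT 1): INT 1 arrives: push (MAIN, PC=2), enter IRQ1 at PC=0 (depth now 1)
Event 9 (EXEC): [IRQ1] PC=0: DEC 1 -> ACC=9
Event 10 (EXEC): [IRQ1] PC=1: INC 3 -> ACC=12
Event 11 (EXEC): [IRQ1] PC=2: DEC 1 -> ACC=11
Event 12 (EXEC): [IRQ1] PC=3: IRET -> resume MAIN at PC=2 (depth now 0)
Event 13 (EXEC): [MAIN] PC=2: NOP
Event 14 (EXEC): [MAIN] PC=3: DEC 1 -> ACC=10
Event 15 (EXEC): [MAIN] PC=4: INC 1 -> ACC=11
Event 16 (EXEC): [MAIN] PC=5: DEC 2 -> ACC=9
Event 17 (EXEC): [MAIN] PC=6: HALT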